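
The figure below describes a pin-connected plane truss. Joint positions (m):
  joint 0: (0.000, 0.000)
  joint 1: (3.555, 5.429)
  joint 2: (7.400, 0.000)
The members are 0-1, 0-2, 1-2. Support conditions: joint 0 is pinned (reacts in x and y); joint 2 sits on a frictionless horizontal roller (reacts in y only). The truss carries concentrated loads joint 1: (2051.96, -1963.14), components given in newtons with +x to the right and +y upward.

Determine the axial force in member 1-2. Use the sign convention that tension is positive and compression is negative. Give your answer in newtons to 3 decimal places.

N=3 nodes, M=3 members, R=3 reactions → 2N=6, M+R=6
member 0 (0-1): L=6.4894, (cx,cy)=(0.5478,0.8366)
member 1 (0-2): L=7.4000, (cx,cy)=(1.0000,0.0000)
member 2 (1-2): L=6.6527, (cx,cy)=(0.5780,-0.8161)
solve A·x = −loads:
  F[0-1] = +580.1843 N (tension)
  F[0-2] = +1734.1246 N (tension)
  F[1-2] = -3000.4070 N (compression)
  Rx@0 = -2051.9600 N
  Ry@0 = -485.3807 N
  Ry@2 = +2448.5207 N

-3000.407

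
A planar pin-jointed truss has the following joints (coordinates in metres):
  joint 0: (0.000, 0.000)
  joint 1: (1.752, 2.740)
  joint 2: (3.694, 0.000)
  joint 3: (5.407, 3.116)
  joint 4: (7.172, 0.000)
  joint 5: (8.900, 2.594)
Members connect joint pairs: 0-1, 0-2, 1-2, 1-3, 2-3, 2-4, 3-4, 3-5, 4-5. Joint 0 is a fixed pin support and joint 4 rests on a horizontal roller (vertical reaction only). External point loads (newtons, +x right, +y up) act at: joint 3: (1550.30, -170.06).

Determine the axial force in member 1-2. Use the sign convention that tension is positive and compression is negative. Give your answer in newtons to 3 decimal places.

-674.191

N=6 nodes, M=9 members, R=3 reactions → 2N=12, M+R=12
member 0 (0-1): L=3.2522, (cx,cy)=(0.5387,0.8425)
member 1 (0-2): L=3.6940, (cx,cy)=(1.0000,0.0000)
member 2 (1-2): L=3.3584, (cx,cy)=(0.5782,-0.8159)
member 3 (1-3): L=3.6743, (cx,cy)=(0.9948,0.1023)
member 4 (2-3): L=3.5558, (cx,cy)=(0.4817,0.8763)
member 5 (2-4): L=3.4780, (cx,cy)=(1.0000,0.0000)
member 6 (3-4): L=3.5812, (cx,cy)=(0.4929,-0.8701)
member 7 (3-5): L=3.5318, (cx,cy)=(0.9890,-0.1478)
member 8 (4-5): L=3.1169, (cx,cy)=(0.5544,0.8322)
solve A·x = −loads:
  F[0-1] = +749.8014 N (tension)
  F[0-2] = +1146.3785 N (tension)
  F[1-2] = -674.1914 N (compression)
  F[1-3] = +797.9609 N (tension)
  F[2-3] = +627.6838 N (tension)
  F[2-4] = +454.1441 N (tension)
  F[3-4] = -921.4510 N (compression)
  F[3-5] = -0.0000 N (compression)
  F[4-5] = +0.0000 N (tension)
  Rx@0 = -1550.3000 N
  Ry@0 = -631.7037 N
  Ry@4 = +801.7637 N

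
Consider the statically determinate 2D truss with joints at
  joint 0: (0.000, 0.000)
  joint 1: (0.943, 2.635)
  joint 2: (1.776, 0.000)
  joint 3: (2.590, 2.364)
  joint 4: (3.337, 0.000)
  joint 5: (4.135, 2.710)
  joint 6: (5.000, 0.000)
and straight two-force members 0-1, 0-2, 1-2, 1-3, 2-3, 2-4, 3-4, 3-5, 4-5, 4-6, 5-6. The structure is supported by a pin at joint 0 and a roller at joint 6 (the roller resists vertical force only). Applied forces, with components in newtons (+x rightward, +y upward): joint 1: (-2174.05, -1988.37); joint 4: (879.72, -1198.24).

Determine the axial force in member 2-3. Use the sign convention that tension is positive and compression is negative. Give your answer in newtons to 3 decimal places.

N=7 nodes, M=11 members, R=3 reactions → 2N=14, M+R=14
member 0 (0-1): L=2.7987, (cx,cy)=(0.3369,0.9415)
member 1 (0-2): L=1.7760, (cx,cy)=(1.0000,0.0000)
member 2 (1-2): L=2.7635, (cx,cy)=(0.3014,-0.9535)
member 3 (1-3): L=1.6691, (cx,cy)=(0.9867,-0.1624)
member 4 (2-3): L=2.5002, (cx,cy)=(0.3256,0.9455)
member 5 (2-4): L=1.5610, (cx,cy)=(1.0000,0.0000)
member 6 (3-4): L=2.4792, (cx,cy)=(0.3013,-0.9535)
member 7 (3-5): L=1.5833, (cx,cy)=(0.9758,0.2185)
member 8 (4-5): L=2.8250, (cx,cy)=(0.2825,0.9593)
member 9 (4-6): L=1.6630, (cx,cy)=(1.0000,0.0000)
member 10 (5-6): L=2.8447, (cx,cy)=(0.3041,-0.9526)
solve A·x = −loads:
  F[0-1] = -3353.7374 N (compression)
  F[0-2] = -164.2966 N (compression)
  F[1-2] = +1103.5252 N (tension)
  F[1-3] = +720.9514 N (tension)
  F[2-3] = -1112.8297 N (compression)
  F[2-4] = +530.6400 N (tension)
  F[3-4] = +1221.7656 N (tension)
  F[3-5] = -19.5159 N (compression)
  F[4-5] = +34.6642 N (tension)
  F[4-6] = +9.2525 N (tension)
  F[5-6] = -30.4284 N (compression)
  Rx@0 = +1294.3300 N
  Ry@0 = +3157.6224 N
  Ry@6 = +28.9876 N

-1112.830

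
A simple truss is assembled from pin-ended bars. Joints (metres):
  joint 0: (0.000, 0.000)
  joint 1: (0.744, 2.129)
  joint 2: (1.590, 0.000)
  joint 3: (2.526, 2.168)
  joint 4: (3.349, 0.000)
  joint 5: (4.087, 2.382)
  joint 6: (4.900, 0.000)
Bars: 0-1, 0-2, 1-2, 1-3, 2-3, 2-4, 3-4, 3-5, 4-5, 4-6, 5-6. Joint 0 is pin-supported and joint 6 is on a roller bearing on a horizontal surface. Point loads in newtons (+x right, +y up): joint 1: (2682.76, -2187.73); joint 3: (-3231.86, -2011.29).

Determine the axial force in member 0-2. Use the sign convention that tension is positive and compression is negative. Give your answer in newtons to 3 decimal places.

N=7 nodes, M=11 members, R=3 reactions → 2N=14, M+R=14
member 0 (0-1): L=2.2553, (cx,cy)=(0.3299,0.9440)
member 1 (0-2): L=1.5900, (cx,cy)=(1.0000,0.0000)
member 2 (1-2): L=2.2909, (cx,cy)=(0.3693,-0.9293)
member 3 (1-3): L=1.7824, (cx,cy)=(0.9998,0.0219)
member 4 (2-3): L=2.3614, (cx,cy)=(0.3964,0.9181)
member 5 (2-4): L=1.7590, (cx,cy)=(1.0000,0.0000)
member 6 (3-4): L=2.3190, (cx,cy)=(0.3549,-0.9349)
member 7 (3-5): L=1.5756, (cx,cy)=(0.9907,0.1358)
member 8 (4-5): L=2.4937, (cx,cy)=(0.2959,0.9552)
member 9 (4-6): L=1.5510, (cx,cy)=(1.0000,0.0000)
member 10 (5-6): L=2.5169, (cx,cy)=(0.3230,-0.9464)
solve A·x = −loads:
  F[0-1] = -3277.8035 N (compression)
  F[0-2] = +532.2346 N (tension)
  F[1-2] = +879.2347 N (tension)
  F[1-3] = -4089.7597 N (compression)
  F[2-3] = -889.9864 N (compression)
  F[2-4] = +1209.6855 N (tension)
  F[3-4] = -1291.7947 N (compression)
  F[3-5] = -758.2524 N (compression)
  F[4-5] = +1264.3399 N (tension)
  F[4-6] = +377.0508 N (tension)
  F[5-6] = -1167.2904 N (compression)
  Rx@0 = +549.1000 N
  Ry@0 = +3094.3030 N
  Ry@6 = +1104.7170 N

532.235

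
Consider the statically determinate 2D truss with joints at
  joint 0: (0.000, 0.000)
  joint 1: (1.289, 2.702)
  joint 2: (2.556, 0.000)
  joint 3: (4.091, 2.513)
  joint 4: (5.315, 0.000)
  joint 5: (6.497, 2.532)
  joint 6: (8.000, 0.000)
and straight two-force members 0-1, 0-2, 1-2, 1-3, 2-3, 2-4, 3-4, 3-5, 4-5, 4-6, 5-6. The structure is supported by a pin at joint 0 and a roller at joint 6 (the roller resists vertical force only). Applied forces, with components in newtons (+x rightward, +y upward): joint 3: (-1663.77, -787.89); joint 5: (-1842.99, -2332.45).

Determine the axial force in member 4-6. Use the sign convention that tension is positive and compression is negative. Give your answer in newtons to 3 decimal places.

N=7 nodes, M=11 members, R=3 reactions → 2N=14, M+R=14
member 0 (0-1): L=2.9937, (cx,cy)=(0.4306,0.9026)
member 1 (0-2): L=2.5560, (cx,cy)=(1.0000,0.0000)
member 2 (1-2): L=2.9843, (cx,cy)=(0.4246,-0.9054)
member 3 (1-3): L=2.8084, (cx,cy)=(0.9977,-0.0673)
member 4 (2-3): L=2.9447, (cx,cy)=(0.5213,0.8534)
member 5 (2-4): L=2.7590, (cx,cy)=(1.0000,0.0000)
member 6 (3-4): L=2.7952, (cx,cy)=(0.4379,-0.8990)
member 7 (3-5): L=2.4061, (cx,cy)=(1.0000,0.0079)
member 8 (4-5): L=2.7943, (cx,cy)=(0.4230,0.9061)
member 9 (4-6): L=2.6850, (cx,cy)=(1.0000,0.0000)
member 10 (5-6): L=2.9445, (cx,cy)=(0.5104,-0.8599)
solve A·x = −loads:
  F[0-1] = -2137.4033 N (compression)
  F[0-2] = -2586.4608 N (compression)
  F[1-2] = +2271.0809 N (tension)
  F[1-3] = -1888.7780 N (compression)
  F[2-3] = -2409.4966 N (compression)
  F[2-4] = -366.2624 N (compression)
  F[3-4] = +1251.6275 N (tension)
  F[3-5] = -2024.8632 N (compression)
  F[4-5] = -1241.8222 N (compression)
  F[4-6] = +707.1046 N (tension)
  F[5-6] = -1385.2720 N (compression)
  Rx@0 = +3506.7600 N
  Ry@0 = +1929.1299 N
  Ry@6 = +1191.2101 N

707.105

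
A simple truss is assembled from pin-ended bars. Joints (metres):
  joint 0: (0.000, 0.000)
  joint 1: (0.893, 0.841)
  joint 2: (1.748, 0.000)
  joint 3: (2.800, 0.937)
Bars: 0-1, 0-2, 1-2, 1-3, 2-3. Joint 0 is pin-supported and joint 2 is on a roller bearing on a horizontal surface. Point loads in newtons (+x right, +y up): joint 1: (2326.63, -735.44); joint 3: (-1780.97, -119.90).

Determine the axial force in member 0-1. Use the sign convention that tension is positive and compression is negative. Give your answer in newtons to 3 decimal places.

N=4 nodes, M=5 members, R=3 reactions → 2N=8, M+R=8
member 0 (0-1): L=1.2267, (cx,cy)=(0.7280,0.6856)
member 1 (0-2): L=1.7480, (cx,cy)=(1.0000,0.0000)
member 2 (1-2): L=1.1993, (cx,cy)=(0.7129,-0.7012)
member 3 (1-3): L=1.9094, (cx,cy)=(0.9987,0.0503)
member 4 (2-3): L=1.4088, (cx,cy)=(0.7467,0.6651)
solve A·x = −loads:
  F[0-1] = -179.1859 N (compression)
  F[0-2] = +676.1045 N (tension)
  F[1-2] = -998.8437 N (compression)
  F[1-3] = -1747.1891 N (compression)
  F[2-3] = -48.1967 N (compression)
  Rx@0 = -545.6600 N
  Ry@0 = +122.8487 N
  Ry@2 = +732.4913 N

-179.186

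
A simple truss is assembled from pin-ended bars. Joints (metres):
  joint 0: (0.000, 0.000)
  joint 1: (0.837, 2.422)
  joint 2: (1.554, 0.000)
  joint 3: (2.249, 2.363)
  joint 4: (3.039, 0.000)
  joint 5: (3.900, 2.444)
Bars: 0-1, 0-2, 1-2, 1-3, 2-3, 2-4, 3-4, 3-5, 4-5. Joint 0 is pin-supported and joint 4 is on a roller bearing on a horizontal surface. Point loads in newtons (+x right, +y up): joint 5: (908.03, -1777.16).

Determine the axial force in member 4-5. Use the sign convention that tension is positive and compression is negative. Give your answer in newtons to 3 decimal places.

-1965.419

N=6 nodes, M=9 members, R=3 reactions → 2N=12, M+R=12
member 0 (0-1): L=2.5625, (cx,cy)=(0.3266,0.9452)
member 1 (0-2): L=1.5540, (cx,cy)=(1.0000,0.0000)
member 2 (1-2): L=2.5259, (cx,cy)=(0.2839,-0.9589)
member 3 (1-3): L=1.4132, (cx,cy)=(0.9991,-0.0417)
member 4 (2-3): L=2.4631, (cx,cy)=(0.2822,0.9594)
member 5 (2-4): L=1.4850, (cx,cy)=(1.0000,0.0000)
member 6 (3-4): L=2.4916, (cx,cy)=(0.3171,-0.9484)
member 7 (3-5): L=1.6530, (cx,cy)=(0.9988,0.0490)
member 8 (4-5): L=2.5912, (cx,cy)=(0.3323,0.9432)
solve A·x = −loads:
  F[0-1] = +1305.3421 N (tension)
  F[0-2] = +481.6687 N (tension)
  F[1-2] = -1321.6016 N (compression)
  F[1-3] = +802.2094 N (tension)
  F[2-3] = +1320.9135 N (tension)
  F[2-4] = -266.1973 N (compression)
  F[3-4] = -1220.1146 N (compression)
  F[3-5] = +1562.9673 N (tension)
  F[4-5] = -1965.4190 N (compression)
  Rx@0 = -908.0300 N
  Ry@0 = -1233.7480 N
  Ry@4 = +3010.9080 N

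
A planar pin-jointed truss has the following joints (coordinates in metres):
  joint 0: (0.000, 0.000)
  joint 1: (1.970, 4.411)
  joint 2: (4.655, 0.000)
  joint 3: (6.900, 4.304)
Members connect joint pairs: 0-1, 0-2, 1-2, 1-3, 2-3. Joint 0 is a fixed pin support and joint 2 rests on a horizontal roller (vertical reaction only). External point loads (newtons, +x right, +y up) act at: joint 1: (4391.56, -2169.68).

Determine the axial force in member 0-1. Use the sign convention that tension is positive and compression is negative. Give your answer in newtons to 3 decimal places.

3186.919

N=4 nodes, M=5 members, R=3 reactions → 2N=8, M+R=8
member 0 (0-1): L=4.8309, (cx,cy)=(0.4078,0.9131)
member 1 (0-2): L=4.6550, (cx,cy)=(1.0000,0.0000)
member 2 (1-2): L=5.1639, (cx,cy)=(0.5200,-0.8542)
member 3 (1-3): L=4.9312, (cx,cy)=(0.9998,-0.0217)
member 4 (2-3): L=4.8543, (cx,cy)=(0.4625,0.8866)
solve A·x = −loads:
  F[0-1] = +3186.9190 N (tension)
  F[0-2] = +3091.9678 N (tension)
  F[1-2] = -5946.6284 N (compression)
  F[1-3] = +0.0000 N (tension)
  F[2-3] = -0.0000 N (compression)
  Rx@0 = -4391.5600 N
  Ry@0 = -2909.8991 N
  Ry@2 = +5079.5791 N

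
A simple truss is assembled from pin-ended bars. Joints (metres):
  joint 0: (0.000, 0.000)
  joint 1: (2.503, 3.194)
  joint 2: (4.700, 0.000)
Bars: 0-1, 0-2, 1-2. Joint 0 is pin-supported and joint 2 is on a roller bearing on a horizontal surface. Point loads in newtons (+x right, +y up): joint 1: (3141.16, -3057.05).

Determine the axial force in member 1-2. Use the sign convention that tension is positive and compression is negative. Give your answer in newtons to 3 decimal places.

N=3 nodes, M=3 members, R=3 reactions → 2N=6, M+R=6
member 0 (0-1): L=4.0579, (cx,cy)=(0.6168,0.7871)
member 1 (0-2): L=4.7000, (cx,cy)=(1.0000,0.0000)
member 2 (1-2): L=3.8767, (cx,cy)=(0.5667,-0.8239)
solve A·x = −loads:
  F[0-1] = +896.5060 N (tension)
  F[0-2] = +2588.1773 N (tension)
  F[1-2] = -4566.8947 N (compression)
  Rx@0 = -3141.1600 N
  Ry@0 = -705.6439 N
  Ry@2 = +3762.6939 N

-4566.895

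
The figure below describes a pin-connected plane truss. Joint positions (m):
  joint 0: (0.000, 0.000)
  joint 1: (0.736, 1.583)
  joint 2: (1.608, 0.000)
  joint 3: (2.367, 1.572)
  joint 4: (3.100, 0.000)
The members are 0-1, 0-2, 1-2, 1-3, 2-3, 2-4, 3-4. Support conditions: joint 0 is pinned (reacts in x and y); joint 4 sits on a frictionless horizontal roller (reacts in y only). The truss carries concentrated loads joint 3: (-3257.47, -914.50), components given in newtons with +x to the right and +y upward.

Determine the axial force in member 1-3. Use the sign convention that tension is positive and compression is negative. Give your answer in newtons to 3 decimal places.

N=5 nodes, M=7 members, R=3 reactions → 2N=10, M+R=10
member 0 (0-1): L=1.7457, (cx,cy)=(0.4216,0.9068)
member 1 (0-2): L=1.6080, (cx,cy)=(1.0000,0.0000)
member 2 (1-2): L=1.8073, (cx,cy)=(0.4825,-0.8759)
member 3 (1-3): L=1.6310, (cx,cy)=(1.0000,-0.0067)
member 4 (2-3): L=1.7456, (cx,cy)=(0.4348,0.9005)
member 5 (2-4): L=1.4920, (cx,cy)=(1.0000,0.0000)
member 6 (3-4): L=1.7345, (cx,cy)=(0.4226,-0.9063)
solve A·x = −loads:
  F[0-1] = -2060.1281 N (compression)
  F[0-2] = -2388.9214 N (compression)
  F[1-2] = +2147.4285 N (tension)
  F[1-3] = -1904.7093 N (compression)
  F[2-3] = -2088.6994 N (compression)
  F[2-4] = -444.6435 N (compression)
  F[3-4] = +1052.1583 N (tension)
  Rx@0 = +3257.4700 N
  Ry@0 = +1868.0875 N
  Ry@4 = -953.5875 N

-1904.709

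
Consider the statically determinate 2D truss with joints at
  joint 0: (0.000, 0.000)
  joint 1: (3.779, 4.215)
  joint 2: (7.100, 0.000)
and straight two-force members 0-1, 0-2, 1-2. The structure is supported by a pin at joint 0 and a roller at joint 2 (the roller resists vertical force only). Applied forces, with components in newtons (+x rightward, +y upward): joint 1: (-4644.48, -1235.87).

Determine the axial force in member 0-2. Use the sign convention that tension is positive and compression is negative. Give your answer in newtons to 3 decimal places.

-1654.161

N=3 nodes, M=3 members, R=3 reactions → 2N=6, M+R=6
member 0 (0-1): L=5.6610, (cx,cy)=(0.6675,0.7446)
member 1 (0-2): L=7.1000, (cx,cy)=(1.0000,0.0000)
member 2 (1-2): L=5.3661, (cx,cy)=(0.6189,-0.7855)
solve A·x = −loads:
  F[0-1] = -4479.5534 N (compression)
  F[0-2] = -1654.1613 N (compression)
  F[1-2] = +2672.8189 N (tension)
  Rx@0 = +4644.4800 N
  Ry@0 = +3335.3250 N
  Ry@2 = -2099.4550 N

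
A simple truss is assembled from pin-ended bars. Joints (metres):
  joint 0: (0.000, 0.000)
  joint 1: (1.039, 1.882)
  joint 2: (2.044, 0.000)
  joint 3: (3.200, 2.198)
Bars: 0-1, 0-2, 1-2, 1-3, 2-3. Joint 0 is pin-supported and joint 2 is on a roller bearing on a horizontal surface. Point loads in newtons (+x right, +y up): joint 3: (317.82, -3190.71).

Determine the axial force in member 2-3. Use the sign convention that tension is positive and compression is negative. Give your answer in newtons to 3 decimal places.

N=4 nodes, M=5 members, R=3 reactions → 2N=8, M+R=8
member 0 (0-1): L=2.1498, (cx,cy)=(0.4833,0.8754)
member 1 (0-2): L=2.0440, (cx,cy)=(1.0000,0.0000)
member 2 (1-2): L=2.1335, (cx,cy)=(0.4711,-0.8821)
member 3 (1-3): L=2.1840, (cx,cy)=(0.9895,0.1447)
member 4 (2-3): L=2.4835, (cx,cy)=(0.4655,0.8851)
solve A·x = −loads:
  F[0-1] = +2451.6524 N (tension)
  F[0-2] = -867.0905 N (compression)
  F[1-2] = -2074.7156 N (compression)
  F[1-3] = +2185.2008 N (tension)
  F[2-3] = -3962.3241 N (compression)
  Rx@0 = -317.8200 N
  Ry@0 = -2146.2960 N
  Ry@2 = +5337.0060 N

-3962.324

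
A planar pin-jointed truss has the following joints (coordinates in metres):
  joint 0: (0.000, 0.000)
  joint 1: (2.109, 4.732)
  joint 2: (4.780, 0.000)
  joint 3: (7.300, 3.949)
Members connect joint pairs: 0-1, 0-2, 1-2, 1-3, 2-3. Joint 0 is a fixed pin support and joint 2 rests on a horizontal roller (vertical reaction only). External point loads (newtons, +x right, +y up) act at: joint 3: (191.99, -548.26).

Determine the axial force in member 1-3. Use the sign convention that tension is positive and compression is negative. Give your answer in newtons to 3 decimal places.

499.869

N=4 nodes, M=5 members, R=3 reactions → 2N=8, M+R=8
member 0 (0-1): L=5.1807, (cx,cy)=(0.4071,0.9134)
member 1 (0-2): L=4.7800, (cx,cy)=(1.0000,0.0000)
member 2 (1-2): L=5.4338, (cx,cy)=(0.4916,-0.8708)
member 3 (1-3): L=5.2497, (cx,cy)=(0.9888,-0.1492)
member 4 (2-3): L=4.6845, (cx,cy)=(0.5379,0.8430)
solve A·x = −loads:
  F[0-1] = +490.1016 N (tension)
  F[0-2] = -7.5242 N (compression)
  F[1-2] = -599.6567 N (compression)
  F[1-3] = +499.8691 N (tension)
  F[2-3] = -561.9373 N (compression)
  Rx@0 = -191.9900 N
  Ry@0 = -447.6535 N
  Ry@2 = +995.9135 N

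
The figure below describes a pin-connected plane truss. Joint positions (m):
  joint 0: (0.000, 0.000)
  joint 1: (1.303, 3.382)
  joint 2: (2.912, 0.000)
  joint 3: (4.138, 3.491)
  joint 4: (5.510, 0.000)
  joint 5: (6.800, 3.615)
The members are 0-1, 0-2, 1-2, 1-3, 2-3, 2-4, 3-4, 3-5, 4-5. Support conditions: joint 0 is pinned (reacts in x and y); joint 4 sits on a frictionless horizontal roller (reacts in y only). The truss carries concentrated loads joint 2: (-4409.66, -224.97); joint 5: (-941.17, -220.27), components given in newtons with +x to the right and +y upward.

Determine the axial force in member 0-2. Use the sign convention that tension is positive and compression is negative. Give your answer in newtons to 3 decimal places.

-5091.930

N=6 nodes, M=9 members, R=3 reactions → 2N=12, M+R=12
member 0 (0-1): L=3.6243, (cx,cy)=(0.3595,0.9331)
member 1 (0-2): L=2.9120, (cx,cy)=(1.0000,0.0000)
member 2 (1-2): L=3.7452, (cx,cy)=(0.4296,-0.9030)
member 3 (1-3): L=2.8371, (cx,cy)=(0.9993,0.0384)
member 4 (2-3): L=3.7000, (cx,cy)=(0.3313,0.9435)
member 5 (2-4): L=2.5980, (cx,cy)=(1.0000,0.0000)
member 6 (3-4): L=3.7509, (cx,cy)=(0.3658,-0.9307)
member 7 (3-5): L=2.6649, (cx,cy)=(0.9989,0.0465)
member 8 (4-5): L=3.8383, (cx,cy)=(0.3361,0.9418)
solve A·x = −loads:
  F[0-1] = -720.1368 N (compression)
  F[0-2] = -5091.9299 N (compression)
  F[1-2] = +719.9687 N (tension)
  F[1-3] = -568.6273 N (compression)
  F[2-3] = -450.6283 N (compression)
  F[2-4] = -223.6470 N (compression)
  F[3-4] = +436.4003 N (tension)
  F[3-5] = -878.0989 N (compression)
  F[4-5] = -190.4920 N (compression)
  Rx@0 = +5350.8300 N
  Ry@0 = +671.9879 N
  Ry@4 = -226.7479 N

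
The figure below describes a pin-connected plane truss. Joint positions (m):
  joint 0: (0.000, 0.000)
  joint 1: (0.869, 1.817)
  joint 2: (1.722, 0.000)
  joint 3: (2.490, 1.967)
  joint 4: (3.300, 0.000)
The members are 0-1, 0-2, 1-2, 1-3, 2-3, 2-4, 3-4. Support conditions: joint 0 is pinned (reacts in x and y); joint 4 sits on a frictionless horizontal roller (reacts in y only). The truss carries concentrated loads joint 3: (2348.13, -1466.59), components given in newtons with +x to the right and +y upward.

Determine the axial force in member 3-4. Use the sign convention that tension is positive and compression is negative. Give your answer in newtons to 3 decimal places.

-2710.417

N=5 nodes, M=7 members, R=3 reactions → 2N=10, M+R=10
member 0 (0-1): L=2.0141, (cx,cy)=(0.4315,0.9021)
member 1 (0-2): L=1.7220, (cx,cy)=(1.0000,0.0000)
member 2 (1-2): L=2.0073, (cx,cy)=(0.4250,-0.9052)
member 3 (1-3): L=1.6279, (cx,cy)=(0.9957,0.0921)
member 4 (2-3): L=2.1116, (cx,cy)=(0.3637,0.9315)
member 5 (2-4): L=1.5780, (cx,cy)=(1.0000,0.0000)
member 6 (3-4): L=2.1272, (cx,cy)=(0.3808,-0.9247)
solve A·x = −loads:
  F[0-1] = +1152.4301 N (tension)
  F[0-2] = +1850.9077 N (tension)
  F[1-2] = -1051.9819 N (compression)
  F[1-3] = +948.3037 N (tension)
  F[2-3] = +1022.2789 N (tension)
  F[2-4] = +1032.0547 N (tension)
  F[3-4] = -2710.4167 N (compression)
  Rx@0 = -2348.1300 N
  Ry@0 = -1039.6466 N
  Ry@4 = +2506.2366 N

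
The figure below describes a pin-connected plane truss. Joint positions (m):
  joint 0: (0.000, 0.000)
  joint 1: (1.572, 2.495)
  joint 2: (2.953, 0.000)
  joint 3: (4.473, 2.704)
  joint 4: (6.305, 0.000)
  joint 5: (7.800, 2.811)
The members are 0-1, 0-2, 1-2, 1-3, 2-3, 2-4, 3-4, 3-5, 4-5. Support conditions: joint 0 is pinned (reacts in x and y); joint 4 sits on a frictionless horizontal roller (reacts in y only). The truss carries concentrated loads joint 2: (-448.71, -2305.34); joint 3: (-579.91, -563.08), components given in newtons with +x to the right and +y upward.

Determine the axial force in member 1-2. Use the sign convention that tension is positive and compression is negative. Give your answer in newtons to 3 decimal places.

N=6 nodes, M=9 members, R=3 reactions → 2N=12, M+R=12
member 0 (0-1): L=2.9489, (cx,cy)=(0.5331,0.8461)
member 1 (0-2): L=2.9530, (cx,cy)=(1.0000,0.0000)
member 2 (1-2): L=2.8517, (cx,cy)=(0.4843,-0.8749)
member 3 (1-3): L=2.9085, (cx,cy)=(0.9974,0.0719)
member 4 (2-3): L=3.1019, (cx,cy)=(0.4900,0.8717)
member 5 (2-4): L=3.3520, (cx,cy)=(1.0000,0.0000)
member 6 (3-4): L=3.2662, (cx,cy)=(0.5609,-0.8279)
member 7 (3-5): L=3.3287, (cx,cy)=(0.9995,0.0321)
member 8 (4-5): L=3.1838, (cx,cy)=(0.4696,0.8829)
solve A·x = −loads:
  F[0-1] = -1935.9287 N (compression)
  F[0-2] = +3.3734 N (tension)
  F[1-2] = +1718.5853 N (tension)
  F[1-3] = -1869.0892 N (compression)
  F[2-3] = +919.7065 N (tension)
  F[2-4] = +833.6762 N (tension)
  F[3-4] = -1486.3127 N (compression)
  F[3-5] = +0.0000 N (tension)
  F[4-5] = -0.0000 N (compression)
  Rx@0 = +1028.6200 N
  Ry@0 = +1637.9285 N
  Ry@4 = +1230.4915 N

1718.585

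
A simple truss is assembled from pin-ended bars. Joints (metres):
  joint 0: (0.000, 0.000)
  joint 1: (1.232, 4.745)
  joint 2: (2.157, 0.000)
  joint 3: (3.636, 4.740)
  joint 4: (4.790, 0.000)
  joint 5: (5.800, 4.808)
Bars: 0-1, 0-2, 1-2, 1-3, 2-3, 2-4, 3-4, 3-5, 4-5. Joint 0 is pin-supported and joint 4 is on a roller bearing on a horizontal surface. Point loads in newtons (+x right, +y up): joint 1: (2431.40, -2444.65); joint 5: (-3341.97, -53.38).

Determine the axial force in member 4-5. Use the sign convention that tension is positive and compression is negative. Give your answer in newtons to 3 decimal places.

N=6 nodes, M=9 members, R=3 reactions → 2N=12, M+R=12
member 0 (0-1): L=4.9023, (cx,cy)=(0.2513,0.9679)
member 1 (0-2): L=2.1570, (cx,cy)=(1.0000,0.0000)
member 2 (1-2): L=4.8343, (cx,cy)=(0.1913,-0.9815)
member 3 (1-3): L=2.4040, (cx,cy)=(1.0000,-0.0021)
member 4 (2-3): L=4.9654, (cx,cy)=(0.2979,0.9546)
member 5 (2-4): L=2.6330, (cx,cy)=(1.0000,0.0000)
member 6 (3-4): L=4.8785, (cx,cy)=(0.2366,-0.9716)
member 7 (3-5): L=2.1651, (cx,cy)=(0.9995,0.0314)
member 8 (4-5): L=4.9129, (cx,cy)=(0.2056,0.9786)
solve A·x = −loads:
  F[0-1] = -2841.7970 N (compression)
  F[0-2] = -196.4008 N (compression)
  F[1-2] = +318.4987 N (tension)
  F[1-3] = -3206.5178 N (compression)
  F[2-3] = -327.4787 N (compression)
  F[2-4] = -37.9157 N (compression)
  F[3-4] = +206.4452 N (tension)
  F[3-5] = -3354.5440 N (compression)
  F[4-5] = +53.1133 N (tension)
  Rx@0 = +910.5700 N
  Ry@0 = +2750.5949 N
  Ry@4 = -252.5649 N

53.113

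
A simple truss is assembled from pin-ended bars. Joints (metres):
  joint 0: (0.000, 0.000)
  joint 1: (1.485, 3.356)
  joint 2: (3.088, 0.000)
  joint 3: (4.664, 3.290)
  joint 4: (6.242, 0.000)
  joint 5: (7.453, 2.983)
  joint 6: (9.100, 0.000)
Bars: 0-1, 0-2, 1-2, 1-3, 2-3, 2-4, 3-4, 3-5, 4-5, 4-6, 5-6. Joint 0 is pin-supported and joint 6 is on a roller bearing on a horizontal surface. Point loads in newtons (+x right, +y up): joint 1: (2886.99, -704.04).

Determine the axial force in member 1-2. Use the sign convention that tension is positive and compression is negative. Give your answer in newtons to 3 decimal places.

N=7 nodes, M=11 members, R=3 reactions → 2N=14, M+R=14
member 0 (0-1): L=3.6699, (cx,cy)=(0.4046,0.9145)
member 1 (0-2): L=3.0880, (cx,cy)=(1.0000,0.0000)
member 2 (1-2): L=3.7192, (cx,cy)=(0.4310,-0.9023)
member 3 (1-3): L=3.1797, (cx,cy)=(0.9998,-0.0208)
member 4 (2-3): L=3.6480, (cx,cy)=(0.4320,0.9019)
member 5 (2-4): L=3.1540, (cx,cy)=(1.0000,0.0000)
member 6 (3-4): L=3.6489, (cx,cy)=(0.4325,-0.9017)
member 7 (3-5): L=2.8058, (cx,cy)=(0.9940,-0.1094)
member 8 (4-5): L=3.2194, (cx,cy)=(0.3762,0.9266)
member 9 (4-6): L=2.8580, (cx,cy)=(1.0000,0.0000)
member 10 (5-6): L=3.4075, (cx,cy)=(0.4833,-0.8754)
solve A·x = −loads:
  F[0-1] = +520.0224 N (tension)
  F[0-2] = +2676.5649 N (tension)
  F[1-2] = -1258.1354 N (compression)
  F[1-3] = -2134.7581 N (compression)
  F[2-3] = +1258.8091 N (tension)
  F[2-4] = +1590.4699 N (tension)
  F[3-4] = -1176.1815 N (compression)
  F[3-5] = -1088.3483 N (compression)
  F[4-5] = +1144.5648 N (tension)
  F[4-6] = +651.2836 N (tension)
  F[5-6] = -1347.4401 N (compression)
  Rx@0 = -2886.9900 N
  Ry@0 = -475.5466 N
  Ry@6 = +1179.5866 N

-1258.135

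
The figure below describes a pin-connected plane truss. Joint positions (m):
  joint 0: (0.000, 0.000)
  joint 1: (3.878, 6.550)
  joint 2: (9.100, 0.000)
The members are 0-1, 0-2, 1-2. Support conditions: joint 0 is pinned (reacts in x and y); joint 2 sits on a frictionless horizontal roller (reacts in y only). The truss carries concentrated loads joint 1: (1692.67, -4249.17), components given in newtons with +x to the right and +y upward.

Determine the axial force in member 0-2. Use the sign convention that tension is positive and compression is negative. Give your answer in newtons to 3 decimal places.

N=3 nodes, M=3 members, R=3 reactions → 2N=6, M+R=6
member 0 (0-1): L=7.6119, (cx,cy)=(0.5095,0.8605)
member 1 (0-2): L=9.1000, (cx,cy)=(1.0000,0.0000)
member 2 (1-2): L=8.3769, (cx,cy)=(0.6234,-0.7819)
solve A·x = −loads:
  F[0-1] = -1417.8161 N (compression)
  F[0-2] = +2414.9960 N (tension)
  F[1-2] = -3874.0107 N (compression)
  Rx@0 = -1692.6700 N
  Ry@0 = +1220.0195 N
  Ry@2 = +3029.1505 N

2414.996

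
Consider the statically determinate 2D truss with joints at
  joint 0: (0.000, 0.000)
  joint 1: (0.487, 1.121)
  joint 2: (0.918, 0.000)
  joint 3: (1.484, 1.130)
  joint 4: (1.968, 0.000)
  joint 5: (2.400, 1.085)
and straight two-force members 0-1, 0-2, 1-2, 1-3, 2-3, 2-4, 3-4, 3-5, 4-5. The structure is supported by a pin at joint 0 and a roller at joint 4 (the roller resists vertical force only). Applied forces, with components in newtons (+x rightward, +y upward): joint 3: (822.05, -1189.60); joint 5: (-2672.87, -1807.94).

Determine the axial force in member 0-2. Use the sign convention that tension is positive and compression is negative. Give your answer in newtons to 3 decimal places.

N=6 nodes, M=9 members, R=3 reactions → 2N=12, M+R=12
member 0 (0-1): L=1.2222, (cx,cy)=(0.3985,0.9172)
member 1 (0-2): L=0.9180, (cx,cy)=(1.0000,0.0000)
member 2 (1-2): L=1.2010, (cx,cy)=(0.3589,-0.9334)
member 3 (1-3): L=0.9970, (cx,cy)=(1.0000,0.0090)
member 4 (2-3): L=1.2638, (cx,cy)=(0.4478,0.8941)
member 5 (2-4): L=1.0500, (cx,cy)=(1.0000,0.0000)
member 6 (3-4): L=1.2293, (cx,cy)=(0.3937,-0.9192)
member 7 (3-5): L=0.9171, (cx,cy)=(0.9988,-0.0491)
member 8 (4-5): L=1.1678, (cx,cy)=(0.3699,0.9291)
solve A·x = −loads:
  F[0-1] = -978.3158 N (compression)
  F[0-2] = -1461.0034 N (compression)
  F[1-2] = +954.2526 N (tension)
  F[1-3] = -732.2967 N (compression)
  F[2-3] = -996.1727 N (compression)
  F[2-4] = -672.4207 N (compression)
  F[3-4] = -215.6115 N (compression)
  F[3-5] = -1917.8682 N (compression)
  F[4-5] = -2047.2655 N (compression)
  Rx@0 = +1850.8200 N
  Ry@0 = +897.2987 N
  Ry@4 = +2100.2413 N

-1461.003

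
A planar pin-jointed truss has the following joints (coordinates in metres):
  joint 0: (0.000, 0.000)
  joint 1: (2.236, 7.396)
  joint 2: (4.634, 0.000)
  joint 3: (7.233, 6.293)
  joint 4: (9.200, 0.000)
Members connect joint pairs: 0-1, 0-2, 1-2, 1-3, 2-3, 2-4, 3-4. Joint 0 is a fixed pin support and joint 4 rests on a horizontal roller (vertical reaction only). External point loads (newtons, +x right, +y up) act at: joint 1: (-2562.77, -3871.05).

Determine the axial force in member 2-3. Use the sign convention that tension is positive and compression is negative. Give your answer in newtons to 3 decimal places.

-1033.358

N=5 nodes, M=7 members, R=3 reactions → 2N=10, M+R=10
member 0 (0-1): L=7.7266, (cx,cy)=(0.2894,0.9572)
member 1 (0-2): L=4.6340, (cx,cy)=(1.0000,0.0000)
member 2 (1-2): L=7.7750, (cx,cy)=(0.3084,-0.9512)
member 3 (1-3): L=5.1173, (cx,cy)=(0.9765,-0.2155)
member 4 (2-3): L=6.8086, (cx,cy)=(0.3817,0.9243)
member 5 (2-4): L=4.5660, (cx,cy)=(1.0000,0.0000)
member 6 (3-4): L=6.5932, (cx,cy)=(0.2983,-0.9545)
solve A·x = −loads:
  F[0-1] = -5213.5407 N (compression)
  F[0-2] = -1054.0260 N (compression)
  F[1-2] = +1004.0566 N (tension)
  F[1-3] = +762.2698 N (tension)
  F[2-3] = -1033.3581 N (compression)
  F[2-4] = -349.8937 N (compression)
  F[3-4] = +1172.8197 N (tension)
  Rx@0 = +2562.7700 N
  Ry@0 = +4990.4608 N
  Ry@4 = -1119.4108 N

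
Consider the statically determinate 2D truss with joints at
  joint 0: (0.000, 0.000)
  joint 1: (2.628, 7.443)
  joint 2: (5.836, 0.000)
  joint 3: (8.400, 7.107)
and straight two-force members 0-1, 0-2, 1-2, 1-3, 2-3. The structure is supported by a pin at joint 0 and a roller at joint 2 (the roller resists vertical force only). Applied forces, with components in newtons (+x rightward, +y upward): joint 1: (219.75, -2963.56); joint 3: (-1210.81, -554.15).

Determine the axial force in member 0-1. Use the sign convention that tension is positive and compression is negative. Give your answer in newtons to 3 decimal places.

-2735.919

N=4 nodes, M=5 members, R=3 reactions → 2N=8, M+R=8
member 0 (0-1): L=7.8933, (cx,cy)=(0.3329,0.9429)
member 1 (0-2): L=5.8360, (cx,cy)=(1.0000,0.0000)
member 2 (1-2): L=8.1049, (cx,cy)=(0.3958,-0.9183)
member 3 (1-3): L=5.7818, (cx,cy)=(0.9983,-0.0581)
member 4 (2-3): L=7.5554, (cx,cy)=(0.3394,0.9407)
solve A·x = −loads:
  F[0-1] = -2735.9189 N (compression)
  F[0-2] = -80.1648 N (compression)
  F[1-2] = -355.0942 N (compression)
  F[1-3] = -991.7716 N (compression)
  F[2-3] = -650.3817 N (compression)
  Rx@0 = +991.0600 N
  Ry@0 = +2579.8299 N
  Ry@2 = +937.8801 N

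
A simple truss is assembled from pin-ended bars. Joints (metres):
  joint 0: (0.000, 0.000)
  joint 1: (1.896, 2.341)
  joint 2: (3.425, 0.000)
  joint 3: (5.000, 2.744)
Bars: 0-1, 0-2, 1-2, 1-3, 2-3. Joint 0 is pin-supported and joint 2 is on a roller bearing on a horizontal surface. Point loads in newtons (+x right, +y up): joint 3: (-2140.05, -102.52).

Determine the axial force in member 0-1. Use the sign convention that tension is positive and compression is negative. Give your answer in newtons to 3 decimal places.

N=4 nodes, M=5 members, R=3 reactions → 2N=8, M+R=8
member 0 (0-1): L=3.0125, (cx,cy)=(0.6294,0.7771)
member 1 (0-2): L=3.4250, (cx,cy)=(1.0000,0.0000)
member 2 (1-2): L=2.7961, (cx,cy)=(0.5468,-0.8372)
member 3 (1-3): L=3.1301, (cx,cy)=(0.9917,0.1288)
member 4 (2-3): L=3.1639, (cx,cy)=(0.4978,0.8673)
solve A·x = −loads:
  F[0-1] = -2145.6691 N (compression)
  F[0-2] = -789.6095 N (compression)
  F[1-2] = +1642.8129 N (tension)
  F[1-3] = -2267.6621 N (compression)
  F[2-3] = +218.4345 N (tension)
  Rx@0 = +2140.0500 N
  Ry@0 = +1667.3951 N
  Ry@2 = -1564.8751 N

-2145.669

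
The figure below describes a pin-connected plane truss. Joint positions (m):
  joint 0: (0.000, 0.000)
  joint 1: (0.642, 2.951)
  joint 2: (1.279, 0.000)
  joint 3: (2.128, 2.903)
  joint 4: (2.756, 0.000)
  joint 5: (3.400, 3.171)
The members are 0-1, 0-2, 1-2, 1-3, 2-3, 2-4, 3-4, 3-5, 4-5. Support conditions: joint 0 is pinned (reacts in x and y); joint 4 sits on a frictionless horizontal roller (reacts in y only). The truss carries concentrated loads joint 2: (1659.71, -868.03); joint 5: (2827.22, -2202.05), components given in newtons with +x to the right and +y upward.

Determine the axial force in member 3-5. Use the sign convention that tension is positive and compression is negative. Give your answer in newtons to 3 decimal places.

3495.912

N=6 nodes, M=9 members, R=3 reactions → 2N=12, M+R=12
member 0 (0-1): L=3.0200, (cx,cy)=(0.2126,0.9771)
member 1 (0-2): L=1.2790, (cx,cy)=(1.0000,0.0000)
member 2 (1-2): L=3.0190, (cx,cy)=(0.2110,-0.9775)
member 3 (1-3): L=1.4868, (cx,cy)=(0.9995,-0.0323)
member 4 (2-3): L=3.0246, (cx,cy)=(0.2807,0.9598)
member 5 (2-4): L=1.4770, (cx,cy)=(1.0000,0.0000)
member 6 (3-4): L=2.9702, (cx,cy)=(0.2114,-0.9774)
member 7 (3-5): L=1.2999, (cx,cy)=(0.9785,0.2062)
member 8 (4-5): L=3.2357, (cx,cy)=(0.1990,0.9800)
solve A·x = −loads:
  F[0-1] = +3379.5505 N (tension)
  F[0-2] = +3768.5023 N (tension)
  F[1-2] = -3425.9942 N (compression)
  F[1-3] = +1442.0616 N (tension)
  F[2-3] = +4393.5292 N (tension)
  F[2-4] = +152.6544 N (tension)
  F[3-4] = -3529.3929 N (compression)
  F[3-5] = +3495.9125 N (tension)
  F[4-5] = -2982.4540 N (compression)
  Rx@0 = -4486.9300 N
  Ry@0 = -3302.3057 N
  Ry@4 = +6372.3857 N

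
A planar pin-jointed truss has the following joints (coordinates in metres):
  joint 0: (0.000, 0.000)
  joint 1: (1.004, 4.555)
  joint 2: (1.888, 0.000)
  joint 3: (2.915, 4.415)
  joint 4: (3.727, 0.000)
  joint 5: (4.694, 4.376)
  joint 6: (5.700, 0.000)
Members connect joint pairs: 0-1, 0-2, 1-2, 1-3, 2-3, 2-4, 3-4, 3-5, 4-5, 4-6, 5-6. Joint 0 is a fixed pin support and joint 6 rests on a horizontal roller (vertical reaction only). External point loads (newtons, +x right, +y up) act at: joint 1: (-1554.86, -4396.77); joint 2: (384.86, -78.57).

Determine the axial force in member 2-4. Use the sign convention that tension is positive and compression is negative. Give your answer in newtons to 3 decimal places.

-278.848

N=7 nodes, M=11 members, R=3 reactions → 2N=14, M+R=14
member 0 (0-1): L=4.6643, (cx,cy)=(0.2153,0.9766)
member 1 (0-2): L=1.8880, (cx,cy)=(1.0000,0.0000)
member 2 (1-2): L=4.6400, (cx,cy)=(0.1905,-0.9817)
member 3 (1-3): L=1.9161, (cx,cy)=(0.9973,-0.0731)
member 4 (2-3): L=4.5329, (cx,cy)=(0.2266,0.9740)
member 5 (2-4): L=1.8390, (cx,cy)=(1.0000,0.0000)
member 6 (3-4): L=4.4890, (cx,cy)=(0.1809,-0.9835)
member 7 (3-5): L=1.7794, (cx,cy)=(0.9998,-0.0219)
member 8 (4-5): L=4.4816, (cx,cy)=(0.2158,0.9764)
member 9 (4-6): L=1.9730, (cx,cy)=(1.0000,0.0000)
member 10 (5-6): L=4.4901, (cx,cy)=(0.2240,-0.9746)
solve A·x = −loads:
  F[0-1] = -5035.4268 N (compression)
  F[0-2] = -86.1228 N (compression)
  F[1-2] = +502.3286 N (tension)
  F[1-3] = +376.2860 N (tension)
  F[2-3] = -425.6260 N (compression)
  F[2-4] = -278.8475 N (compression)
  F[3-4] = +445.0440 N (tension)
  F[3-5] = +198.3936 N (tension)
  F[4-5] = -448.2621 N (compression)
  F[4-6] = -101.6232 N (compression)
  F[5-6] = +453.5816 N (tension)
  Rx@0 = +1170.0000 N
  Ry@0 = +4917.3909 N
  Ry@6 = -442.0509 N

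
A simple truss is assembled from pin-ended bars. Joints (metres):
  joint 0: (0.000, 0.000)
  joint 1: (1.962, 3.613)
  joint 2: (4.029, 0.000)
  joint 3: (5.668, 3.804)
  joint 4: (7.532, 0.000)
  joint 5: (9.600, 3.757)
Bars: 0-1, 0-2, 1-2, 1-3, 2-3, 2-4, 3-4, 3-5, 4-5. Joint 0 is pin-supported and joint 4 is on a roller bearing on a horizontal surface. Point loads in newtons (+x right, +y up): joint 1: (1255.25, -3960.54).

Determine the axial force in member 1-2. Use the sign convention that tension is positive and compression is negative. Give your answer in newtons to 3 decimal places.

-1973.640

N=6 nodes, M=9 members, R=3 reactions → 2N=12, M+R=12
member 0 (0-1): L=4.1114, (cx,cy)=(0.4772,0.8788)
member 1 (0-2): L=4.0290, (cx,cy)=(1.0000,0.0000)
member 2 (1-2): L=4.1625, (cx,cy)=(0.4966,-0.8680)
member 3 (1-3): L=3.7109, (cx,cy)=(0.9987,0.0515)
member 4 (2-3): L=4.1421, (cx,cy)=(0.3957,0.9184)
member 5 (2-4): L=3.5030, (cx,cy)=(1.0000,0.0000)
member 6 (3-4): L=4.2361, (cx,cy)=(0.4400,-0.8980)
member 7 (3-5): L=3.9323, (cx,cy)=(0.9999,-0.0120)
member 8 (4-5): L=4.2886, (cx,cy)=(0.4822,0.8761)
solve A·x = −loads:
  F[0-1] = -2647.6717 N (compression)
  F[0-2] = +2518.7595 N (tension)
  F[1-2] = -1973.6402 N (compression)
  F[1-3] = -1540.7339 N (compression)
  F[2-3] = +1865.3503 N (tension)
  F[2-4] = +800.5802 N (tension)
  F[3-4] = -1819.4060 N (compression)
  F[3-5] = -0.0000 N (tension)
  F[4-5] = +0.0000 N (tension)
  Rx@0 = -1255.2500 N
  Ry@0 = +2326.7379 N
  Ry@4 = +1633.8021 N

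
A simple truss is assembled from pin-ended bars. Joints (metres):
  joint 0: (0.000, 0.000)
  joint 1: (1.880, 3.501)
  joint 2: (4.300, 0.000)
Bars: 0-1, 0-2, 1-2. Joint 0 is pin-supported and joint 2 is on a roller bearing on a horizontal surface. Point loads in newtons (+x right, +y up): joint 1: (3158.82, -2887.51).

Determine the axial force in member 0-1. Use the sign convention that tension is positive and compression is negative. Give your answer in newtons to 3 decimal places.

N=3 nodes, M=3 members, R=3 reactions → 2N=6, M+R=6
member 0 (0-1): L=3.9738, (cx,cy)=(0.4731,0.8810)
member 1 (0-2): L=4.3000, (cx,cy)=(1.0000,0.0000)
member 2 (1-2): L=4.2560, (cx,cy)=(0.5686,-0.8226)
solve A·x = −loads:
  F[0-1] = +1074.6772 N (tension)
  F[0-2] = +2650.3966 N (tension)
  F[1-2] = -4661.1760 N (compression)
  Rx@0 = -3158.8200 N
  Ry@0 = -946.8034 N
  Ry@2 = +3834.3134 N

1074.677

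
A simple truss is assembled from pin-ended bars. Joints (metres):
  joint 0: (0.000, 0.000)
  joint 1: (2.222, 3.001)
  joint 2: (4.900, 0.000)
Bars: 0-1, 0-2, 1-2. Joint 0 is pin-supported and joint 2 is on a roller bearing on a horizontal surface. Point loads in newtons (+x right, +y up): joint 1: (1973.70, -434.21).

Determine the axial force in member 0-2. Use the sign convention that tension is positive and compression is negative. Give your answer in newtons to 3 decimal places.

N=3 nodes, M=3 members, R=3 reactions → 2N=6, M+R=6
member 0 (0-1): L=3.7341, (cx,cy)=(0.5951,0.8037)
member 1 (0-2): L=4.9000, (cx,cy)=(1.0000,0.0000)
member 2 (1-2): L=4.0221, (cx,cy)=(0.6658,-0.7461)
solve A·x = −loads:
  F[0-1] = +1208.7906 N (tension)
  F[0-2] = +1254.3958 N (tension)
  F[1-2] = -1884.0057 N (compression)
  Rx@0 = -1973.7000 N
  Ry@0 = -971.4815 N
  Ry@2 = +1405.6915 N

1254.396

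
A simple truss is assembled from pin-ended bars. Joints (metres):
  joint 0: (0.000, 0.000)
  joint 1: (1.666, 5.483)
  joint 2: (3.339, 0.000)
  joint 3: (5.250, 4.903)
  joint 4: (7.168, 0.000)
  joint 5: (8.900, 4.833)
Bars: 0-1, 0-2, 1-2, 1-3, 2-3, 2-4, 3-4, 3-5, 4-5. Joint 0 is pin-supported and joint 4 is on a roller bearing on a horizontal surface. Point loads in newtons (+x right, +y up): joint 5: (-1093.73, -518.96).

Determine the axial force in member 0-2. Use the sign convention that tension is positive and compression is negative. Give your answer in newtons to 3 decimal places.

N=6 nodes, M=9 members, R=3 reactions → 2N=12, M+R=12
member 0 (0-1): L=5.7305, (cx,cy)=(0.2907,0.9568)
member 1 (0-2): L=3.3390, (cx,cy)=(1.0000,0.0000)
member 2 (1-2): L=5.7326, (cx,cy)=(0.2918,-0.9565)
member 3 (1-3): L=3.6306, (cx,cy)=(0.9872,-0.1598)
member 4 (2-3): L=5.2623, (cx,cy)=(0.3632,0.9317)
member 5 (2-4): L=3.8290, (cx,cy)=(1.0000,0.0000)
member 6 (3-4): L=5.2648, (cx,cy)=(0.3643,-0.9313)
member 7 (3-5): L=3.6507, (cx,cy)=(0.9998,-0.0192)
member 8 (4-5): L=5.1340, (cx,cy)=(0.3374,0.9414)
solve A·x = −loads:
  F[0-1] = -639.6774 N (compression)
  F[0-2] = -907.7604 N (compression)
  F[1-2] = +706.2436 N (tension)
  F[1-3] = -397.1820 N (compression)
  F[2-3] = -724.9939 N (compression)
  F[2-4] = -438.3658 N (compression)
  F[3-4] = +675.7778 N (tension)
  F[3-5] = -901.7201 N (compression)
  F[4-5] = -569.6452 N (compression)
  Rx@0 = +1093.7300 N
  Ry@0 = +612.0478 N
  Ry@4 = -93.0878 N

-907.760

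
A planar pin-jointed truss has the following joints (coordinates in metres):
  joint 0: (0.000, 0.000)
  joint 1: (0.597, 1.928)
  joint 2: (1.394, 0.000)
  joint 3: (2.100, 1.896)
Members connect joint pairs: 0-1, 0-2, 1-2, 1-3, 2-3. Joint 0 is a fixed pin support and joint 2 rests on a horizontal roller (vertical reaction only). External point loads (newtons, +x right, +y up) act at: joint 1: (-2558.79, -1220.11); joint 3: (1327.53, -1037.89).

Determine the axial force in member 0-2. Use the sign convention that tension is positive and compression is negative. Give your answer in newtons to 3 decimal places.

-641.280

N=4 nodes, M=5 members, R=3 reactions → 2N=8, M+R=8
member 0 (0-1): L=2.0183, (cx,cy)=(0.2958,0.9553)
member 1 (0-2): L=1.3940, (cx,cy)=(1.0000,0.0000)
member 2 (1-2): L=2.0862, (cx,cy)=(0.3820,-0.9242)
member 3 (1-3): L=1.5033, (cx,cy)=(0.9998,-0.0213)
member 4 (2-3): L=2.0232, (cx,cy)=(0.3490,0.9371)
solve A·x = −loads:
  F[0-1] = -1994.5806 N (compression)
  F[0-2] = -641.2802 N (compression)
  F[1-2] = +702.2801 N (tension)
  F[1-3] = +1700.9055 N (tension)
  F[2-3] = -1068.8750 N (compression)
  Rx@0 = +1231.2600 N
  Ry@0 = +1905.3282 N
  Ry@2 = +352.6718 N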